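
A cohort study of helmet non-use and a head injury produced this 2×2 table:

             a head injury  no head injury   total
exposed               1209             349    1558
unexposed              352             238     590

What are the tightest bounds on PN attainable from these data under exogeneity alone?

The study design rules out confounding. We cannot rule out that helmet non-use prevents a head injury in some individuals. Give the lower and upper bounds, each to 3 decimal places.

0.231 ≤ PN ≤ 0.520

p₁ = P(outcome | exposed) = 1209/1558 = 0.77599
p₀ = P(outcome | unexposed) = 352/590 = 0.59661
Under exogeneity alone the bounds on PN are max{0,(p₁−p₀)/p₁} ≤ PN ≤ min{1,(1−p₀)/p₁}.
  lower = (p₁ − p₀)/p₁ = 0.17938 / 0.77599 ≈ 0.2312
  upper = min{1, (1 − p₀)/p₁} = 0.40339 / 0.77599 ≈ 0.5198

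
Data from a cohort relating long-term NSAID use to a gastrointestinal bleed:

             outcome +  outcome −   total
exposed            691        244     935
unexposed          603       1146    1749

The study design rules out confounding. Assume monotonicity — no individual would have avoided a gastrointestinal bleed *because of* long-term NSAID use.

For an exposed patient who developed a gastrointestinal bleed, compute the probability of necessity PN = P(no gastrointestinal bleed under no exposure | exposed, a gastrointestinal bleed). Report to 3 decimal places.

p₁ = P(outcome | exposed) = 691/935 = 0.73904
p₀ = P(outcome | unexposed) = 603/1749 = 0.34477
Under exogeneity and monotonicity, PN = (p₁ − p₀)/p₁.
PN = (0.73904 − 0.34477) / 0.73904 ≈ 0.5335

PN ≈ 0.533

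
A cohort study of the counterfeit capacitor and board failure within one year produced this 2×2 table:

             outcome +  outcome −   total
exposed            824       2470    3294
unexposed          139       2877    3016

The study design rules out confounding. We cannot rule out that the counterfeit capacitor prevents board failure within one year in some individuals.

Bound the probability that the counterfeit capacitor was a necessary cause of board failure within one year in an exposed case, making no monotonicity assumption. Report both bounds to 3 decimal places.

p₁ = P(outcome | exposed) = 824/3294 = 0.25015
p₀ = P(outcome | unexposed) = 139/3016 = 0.046088
Under exogeneity alone the bounds on PN are max{0,(p₁−p₀)/p₁} ≤ PN ≤ min{1,(1−p₀)/p₁}.
  lower = (p₁ − p₀)/p₁ = 0.20406 / 0.25015 ≈ 0.8158
  upper = min{1, (1 − p₀)/p₁} = 0.95391 / 0.25015 ≈ 3.8133 → capped at 1

0.816 ≤ PN ≤ 1.000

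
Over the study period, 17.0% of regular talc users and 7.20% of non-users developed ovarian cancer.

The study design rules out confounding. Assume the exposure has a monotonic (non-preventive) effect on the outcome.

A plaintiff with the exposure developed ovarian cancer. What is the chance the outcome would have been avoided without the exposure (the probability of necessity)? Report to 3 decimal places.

p₁ = 0.17, p₀ = 0.072.
Under exogeneity and monotonicity, PN = (p₁ − p₀) / p₁.
PN = (0.17 − 0.072) / 0.17 = 0.098 / 0.17 ≈ 0.5765

PN ≈ 0.576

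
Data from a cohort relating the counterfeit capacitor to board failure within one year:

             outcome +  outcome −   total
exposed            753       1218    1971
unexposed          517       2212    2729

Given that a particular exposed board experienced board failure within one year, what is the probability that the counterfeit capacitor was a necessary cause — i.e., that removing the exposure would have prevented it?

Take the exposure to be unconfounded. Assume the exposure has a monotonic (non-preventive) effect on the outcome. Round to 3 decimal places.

p₁ = P(outcome | exposed) = 753/1971 = 0.38204
p₀ = P(outcome | unexposed) = 517/2729 = 0.18945
Under exogeneity and monotonicity, PN = (p₁ − p₀) / p₁.
PN = (0.38204 − 0.18945) / 0.38204 = 0.19259 / 0.38204 ≈ 0.5041

PN ≈ 0.504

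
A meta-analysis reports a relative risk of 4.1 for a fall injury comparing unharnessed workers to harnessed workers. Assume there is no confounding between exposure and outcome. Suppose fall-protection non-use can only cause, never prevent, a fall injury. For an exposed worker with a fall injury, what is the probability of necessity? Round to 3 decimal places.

Under exogeneity and monotonicity, PN = (RR − 1) / RR = 1 − 1/RR.
PN = (4.1 − 1) / 4.1 = 3.1 / 4.1 ≈ 0.7561

PN ≈ 0.756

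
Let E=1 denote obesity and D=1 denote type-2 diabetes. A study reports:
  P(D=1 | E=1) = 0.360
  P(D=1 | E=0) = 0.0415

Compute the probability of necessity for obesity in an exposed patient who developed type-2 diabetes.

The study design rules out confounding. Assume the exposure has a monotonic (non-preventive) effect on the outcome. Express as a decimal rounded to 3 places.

PN ≈ 0.885

Let p₁ = 0.36, p₀ = 0.0415.
Under exogeneity and monotonicity, PN = (p₁ − p₀) / p₁.
PN = (0.36 − 0.0415) / 0.36 = 0.3185 / 0.36 ≈ 0.8847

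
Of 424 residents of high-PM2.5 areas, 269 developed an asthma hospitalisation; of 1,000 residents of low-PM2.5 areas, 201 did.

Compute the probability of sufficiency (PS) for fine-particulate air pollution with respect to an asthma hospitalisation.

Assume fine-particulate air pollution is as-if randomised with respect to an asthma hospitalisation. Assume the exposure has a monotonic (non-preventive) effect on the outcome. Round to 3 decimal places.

p₁ = P(outcome | exposed) = 269/424 = 0.63443
p₀ = P(outcome | unexposed) = 201/1000 = 0.201
Under exogeneity and monotonicity, PS = (p₁ − p₀) / (1 − p₀).
PS = (0.63443 − 0.201) / (1 − 0.201) = 0.43343 / 0.799 ≈ 0.5425

PS ≈ 0.542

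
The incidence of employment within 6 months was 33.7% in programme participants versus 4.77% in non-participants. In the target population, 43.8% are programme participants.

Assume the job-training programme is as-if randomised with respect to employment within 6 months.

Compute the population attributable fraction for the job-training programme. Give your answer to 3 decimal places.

PAF ≈ 0.727

p₁ = 0.337, p₀ = 0.0477.
Overall risk P(Y=1) = π·p₁ + (1−π)·p₀ = 0.438×0.337 + 0.562×0.0477 = 0.17441.
Under exogeneity, PAF = [P(Y=1) − p₀] / P(Y=1).
PAF = (0.17441 − 0.0477) / 0.17441 ≈ 0.7265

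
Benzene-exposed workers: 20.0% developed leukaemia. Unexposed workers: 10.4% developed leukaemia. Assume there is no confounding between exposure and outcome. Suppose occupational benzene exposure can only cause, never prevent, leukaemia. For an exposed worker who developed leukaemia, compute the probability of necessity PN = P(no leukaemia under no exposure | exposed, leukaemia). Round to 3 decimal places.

p₁ = 0.2, p₀ = 0.104.
Under exogeneity and monotonicity, PN = (p₁ − p₀) / p₁.
PN = (0.2 − 0.104) / 0.2 = 0.096 / 0.2 ≈ 0.4800

PN ≈ 0.480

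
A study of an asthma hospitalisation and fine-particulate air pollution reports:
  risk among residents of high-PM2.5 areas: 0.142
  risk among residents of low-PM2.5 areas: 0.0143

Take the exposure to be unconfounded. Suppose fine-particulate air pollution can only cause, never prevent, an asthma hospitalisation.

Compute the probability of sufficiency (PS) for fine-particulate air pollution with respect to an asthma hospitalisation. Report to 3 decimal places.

PS ≈ 0.130

Let p₁ = 0.142, p₀ = 0.0143.
Under exogeneity and monotonicity, PS = (p₁ − p₀) / (1 − p₀).
PS = (0.142 − 0.0143) / (1 − 0.0143) = 0.1277 / 0.9857 ≈ 0.1296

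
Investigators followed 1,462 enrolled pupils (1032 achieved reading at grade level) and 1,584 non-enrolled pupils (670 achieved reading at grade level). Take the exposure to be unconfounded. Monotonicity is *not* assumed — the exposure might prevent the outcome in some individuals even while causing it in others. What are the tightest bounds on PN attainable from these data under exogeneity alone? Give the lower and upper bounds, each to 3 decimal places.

p₁ = P(outcome | exposed) = 1032/1462 = 0.70588
p₀ = P(outcome | unexposed) = 670/1584 = 0.42298
Under exogeneity alone the bounds on PN are max{0,(p₁−p₀)/p₁} ≤ PN ≤ min{1,(1−p₀)/p₁}.
  lower = (p₁ − p₀)/p₁ = 0.2829 / 0.70588 ≈ 0.4008
  upper = min{1, (1 − p₀)/p₁} = 0.57702 / 0.70588 ≈ 0.8174

0.401 ≤ PN ≤ 0.817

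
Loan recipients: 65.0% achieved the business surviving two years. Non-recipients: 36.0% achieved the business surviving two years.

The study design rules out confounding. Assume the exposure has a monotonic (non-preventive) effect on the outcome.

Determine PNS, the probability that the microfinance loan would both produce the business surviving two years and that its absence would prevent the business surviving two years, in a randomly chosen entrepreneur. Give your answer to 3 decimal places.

PNS ≈ 0.290

p₁ = 0.65, p₀ = 0.36.
Under exogeneity and monotonicity, PNS = p₁ − p₀.
PNS = 0.65 − 0.36 = 0.29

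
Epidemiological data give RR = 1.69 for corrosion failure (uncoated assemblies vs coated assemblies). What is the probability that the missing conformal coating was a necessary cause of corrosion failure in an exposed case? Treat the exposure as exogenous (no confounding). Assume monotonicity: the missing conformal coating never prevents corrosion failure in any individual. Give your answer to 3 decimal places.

PN ≈ 0.408

Under exogeneity and monotonicity, PN = (RR − 1) / RR = 1 − 1/RR.
PN = (1.69 − 1) / 1.69 = 0.69 / 1.69 ≈ 0.4083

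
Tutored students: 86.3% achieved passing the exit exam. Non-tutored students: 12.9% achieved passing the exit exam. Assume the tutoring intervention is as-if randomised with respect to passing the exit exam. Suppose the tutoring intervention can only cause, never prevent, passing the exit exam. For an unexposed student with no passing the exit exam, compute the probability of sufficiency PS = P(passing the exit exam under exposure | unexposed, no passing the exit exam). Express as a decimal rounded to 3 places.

p₁ = 0.863, p₀ = 0.129.
Under exogeneity and monotonicity, PS = (p₁ − p₀) / (1 − p₀).
PS = (0.863 − 0.129) / (1 − 0.129) = 0.734 / 0.871 ≈ 0.8427

PS ≈ 0.843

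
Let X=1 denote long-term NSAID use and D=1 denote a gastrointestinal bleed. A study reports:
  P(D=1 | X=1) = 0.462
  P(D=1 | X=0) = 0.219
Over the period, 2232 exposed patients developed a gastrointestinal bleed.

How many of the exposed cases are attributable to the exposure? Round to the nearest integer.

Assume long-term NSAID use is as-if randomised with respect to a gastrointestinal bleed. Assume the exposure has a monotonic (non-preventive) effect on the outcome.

about 1174 cases

Let p₁ = 0.462, p₀ = 0.219.
PN = (p₁ − p₀)/p₁ = (0.462 − 0.219) / 0.462 ≈ 0.52597.
Attributable cases ≈ PN × (exposed cases) = 0.52597 × 2232 ≈ 1173.97.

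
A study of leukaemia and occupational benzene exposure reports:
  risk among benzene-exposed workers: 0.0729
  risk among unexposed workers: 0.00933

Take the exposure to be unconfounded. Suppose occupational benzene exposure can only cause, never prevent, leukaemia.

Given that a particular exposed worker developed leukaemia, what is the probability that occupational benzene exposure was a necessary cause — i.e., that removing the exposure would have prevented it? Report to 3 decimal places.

Let p₁ = 0.0729, p₀ = 0.00933.
Under exogeneity and monotonicity, PN = (p₁ − p₀) / p₁.
PN = (0.0729 − 0.00933) / 0.0729 = 0.06357 / 0.0729 ≈ 0.8720

PN ≈ 0.872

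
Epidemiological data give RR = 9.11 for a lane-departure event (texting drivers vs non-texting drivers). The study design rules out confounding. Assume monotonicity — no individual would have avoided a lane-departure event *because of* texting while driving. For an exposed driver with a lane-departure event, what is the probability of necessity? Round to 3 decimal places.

Under exogeneity and monotonicity, PN = (RR − 1) / RR = 1 − 1/RR.
PN = (9.11 − 1) / 9.11 = 8.11 / 9.11 ≈ 0.8902

PN ≈ 0.890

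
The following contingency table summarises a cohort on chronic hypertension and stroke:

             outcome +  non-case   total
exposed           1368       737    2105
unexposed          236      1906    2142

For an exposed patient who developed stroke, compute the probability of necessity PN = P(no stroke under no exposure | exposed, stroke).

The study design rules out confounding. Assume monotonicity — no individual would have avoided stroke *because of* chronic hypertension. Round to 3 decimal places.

p₁ = P(outcome | exposed) = 1368/2105 = 0.64988
p₀ = P(outcome | unexposed) = 236/2142 = 0.11018
Under exogeneity and monotonicity, PN = (p₁ − p₀) / p₁.
PN = (0.64988 − 0.11018) / 0.64988 = 0.5397 / 0.64988 ≈ 0.8305

PN ≈ 0.830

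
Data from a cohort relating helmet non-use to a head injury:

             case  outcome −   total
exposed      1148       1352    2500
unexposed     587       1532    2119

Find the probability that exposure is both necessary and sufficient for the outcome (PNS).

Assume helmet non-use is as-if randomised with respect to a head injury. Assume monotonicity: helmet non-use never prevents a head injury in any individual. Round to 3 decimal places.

p₁ = P(outcome | exposed) = 1148/2500 = 0.4592
p₀ = P(outcome | unexposed) = 587/2119 = 0.27702
Under exogeneity and monotonicity, PNS = p₁ − p₀.
PNS = 0.4592 − 0.27702 = 0.18218

PNS ≈ 0.182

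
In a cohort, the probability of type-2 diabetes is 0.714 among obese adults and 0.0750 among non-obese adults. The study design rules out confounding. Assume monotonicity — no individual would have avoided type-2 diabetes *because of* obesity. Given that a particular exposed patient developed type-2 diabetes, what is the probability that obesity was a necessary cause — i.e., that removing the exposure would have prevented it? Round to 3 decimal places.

Let p₁ = 0.714, p₀ = 0.075.
Under exogeneity and monotonicity, PN = (p₁ − p₀) / p₁.
PN = (0.714 − 0.075) / 0.714 = 0.639 / 0.714 ≈ 0.8950

PN ≈ 0.895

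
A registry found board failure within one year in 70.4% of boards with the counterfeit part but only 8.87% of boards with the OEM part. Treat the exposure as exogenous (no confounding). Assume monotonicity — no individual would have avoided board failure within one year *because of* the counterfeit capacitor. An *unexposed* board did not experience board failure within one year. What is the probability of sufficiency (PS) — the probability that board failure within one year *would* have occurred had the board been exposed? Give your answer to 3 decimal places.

PS ≈ 0.675

p₁ = 0.704, p₀ = 0.0887.
Under exogeneity and monotonicity, PS = (p₁ − p₀) / (1 − p₀).
PS = (0.704 − 0.0887) / (1 − 0.0887) = 0.6153 / 0.9113 ≈ 0.6752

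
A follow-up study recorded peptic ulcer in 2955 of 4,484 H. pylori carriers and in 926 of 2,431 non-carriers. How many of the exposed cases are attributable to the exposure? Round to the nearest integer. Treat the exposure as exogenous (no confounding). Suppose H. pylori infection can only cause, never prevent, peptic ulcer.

p₁ = P(outcome | exposed) = 2955/4484 = 0.65901
p₀ = P(outcome | unexposed) = 926/2431 = 0.38091
PN = (p₁ − p₀)/p₁ = (0.65901 − 0.38091) / 0.65901 ≈ 0.42199.
Attributable cases ≈ PN × (exposed cases) = 0.42199 × 2955 ≈ 1246.99.

about 1247 cases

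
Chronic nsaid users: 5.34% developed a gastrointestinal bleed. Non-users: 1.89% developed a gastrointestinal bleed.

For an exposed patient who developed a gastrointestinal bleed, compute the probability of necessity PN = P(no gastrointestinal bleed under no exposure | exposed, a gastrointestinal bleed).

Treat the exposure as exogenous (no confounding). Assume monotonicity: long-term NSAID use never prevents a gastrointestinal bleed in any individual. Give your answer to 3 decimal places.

PN ≈ 0.646

p₁ = 0.0534, p₀ = 0.0189.
Under exogeneity and monotonicity, PN = (p₁ − p₀) / p₁.
PN = (0.0534 − 0.0189) / 0.0534 = 0.0345 / 0.0534 ≈ 0.6461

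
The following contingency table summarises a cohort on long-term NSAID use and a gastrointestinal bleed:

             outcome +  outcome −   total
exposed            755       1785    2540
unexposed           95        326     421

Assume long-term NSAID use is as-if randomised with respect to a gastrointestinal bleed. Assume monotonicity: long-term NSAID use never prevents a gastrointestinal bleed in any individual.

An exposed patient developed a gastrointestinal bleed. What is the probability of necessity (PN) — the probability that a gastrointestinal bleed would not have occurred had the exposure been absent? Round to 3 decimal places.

PN ≈ 0.241

p₁ = P(outcome | exposed) = 755/2540 = 0.29724
p₀ = P(outcome | unexposed) = 95/421 = 0.22565
Under exogeneity and monotonicity, PN = (p₁ − p₀)/p₁.
PN = (0.29724 − 0.22565) / 0.29724 ≈ 0.2408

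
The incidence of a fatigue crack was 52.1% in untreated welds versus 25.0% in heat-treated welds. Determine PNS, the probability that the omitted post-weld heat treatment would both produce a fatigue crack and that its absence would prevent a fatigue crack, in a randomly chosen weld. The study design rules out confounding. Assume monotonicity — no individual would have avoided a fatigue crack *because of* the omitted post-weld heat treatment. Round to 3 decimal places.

PNS ≈ 0.271

p₁ = 0.521, p₀ = 0.25.
Under exogeneity and monotonicity, PNS = p₁ − p₀.
PNS = 0.521 − 0.25 = 0.271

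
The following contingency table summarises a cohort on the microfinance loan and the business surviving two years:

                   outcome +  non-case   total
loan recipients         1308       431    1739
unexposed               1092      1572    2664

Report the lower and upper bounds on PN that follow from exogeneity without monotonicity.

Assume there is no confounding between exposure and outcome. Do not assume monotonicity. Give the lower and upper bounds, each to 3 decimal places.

0.455 ≤ PN ≤ 0.785

p₁ = P(outcome | exposed) = 1308/1739 = 0.75216
p₀ = P(outcome | unexposed) = 1092/2664 = 0.40991
Under exogeneity alone the bounds on PN are max{0,(p₁−p₀)/p₁} ≤ PN ≤ min{1,(1−p₀)/p₁}.
  lower = (p₁ − p₀)/p₁ = 0.34225 / 0.75216 ≈ 0.4550
  upper = min{1, (1 − p₀)/p₁} = 0.59009 / 0.75216 ≈ 0.7845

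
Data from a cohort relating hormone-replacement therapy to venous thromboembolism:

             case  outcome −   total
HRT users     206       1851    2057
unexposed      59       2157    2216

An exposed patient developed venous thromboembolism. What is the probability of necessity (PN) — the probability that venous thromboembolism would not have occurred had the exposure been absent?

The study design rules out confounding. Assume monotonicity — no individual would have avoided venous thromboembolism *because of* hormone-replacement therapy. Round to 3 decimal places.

p₁ = P(outcome | exposed) = 206/2057 = 0.10015
p₀ = P(outcome | unexposed) = 59/2216 = 0.026625
Under exogeneity and monotonicity, PN = (p₁ − p₀) / p₁.
PN = (0.10015 − 0.026625) / 0.10015 = 0.073521 / 0.10015 ≈ 0.7341

PN ≈ 0.734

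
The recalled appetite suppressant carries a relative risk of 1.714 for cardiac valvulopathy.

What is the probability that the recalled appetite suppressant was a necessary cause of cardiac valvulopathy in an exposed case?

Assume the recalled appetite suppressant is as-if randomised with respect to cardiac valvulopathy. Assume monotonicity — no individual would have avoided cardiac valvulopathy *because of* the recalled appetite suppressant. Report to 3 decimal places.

Under exogeneity and monotonicity, PN = (RR − 1) / RR = 1 − 1/RR.
PN = (1.714 − 1) / 1.714 = 0.714 / 1.714 ≈ 0.4166

PN ≈ 0.417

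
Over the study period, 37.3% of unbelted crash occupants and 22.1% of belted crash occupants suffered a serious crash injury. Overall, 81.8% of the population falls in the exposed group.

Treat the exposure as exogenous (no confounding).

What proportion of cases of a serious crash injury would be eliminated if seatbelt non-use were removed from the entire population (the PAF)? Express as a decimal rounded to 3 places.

p₁ = 0.373, p₀ = 0.221.
Overall risk P(Y=1) = π·p₁ + (1−π)·p₀ = 0.818×0.373 + 0.182×0.221 = 0.34534.
Under exogeneity, PAF = [P(Y=1) − p₀] / P(Y=1).
PAF = (0.34534 − 0.221) / 0.34534 ≈ 0.3600

PAF ≈ 0.360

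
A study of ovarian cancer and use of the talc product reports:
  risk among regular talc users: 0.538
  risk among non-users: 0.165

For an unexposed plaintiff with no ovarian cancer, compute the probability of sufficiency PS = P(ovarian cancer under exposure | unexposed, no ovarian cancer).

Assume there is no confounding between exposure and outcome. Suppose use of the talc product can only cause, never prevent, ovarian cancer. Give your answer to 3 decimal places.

Let p₁ = 0.538, p₀ = 0.165.
Under exogeneity and monotonicity, PS = (p₁ − p₀) / (1 − p₀).
PS = (0.538 − 0.165) / (1 − 0.165) = 0.373 / 0.835 ≈ 0.4467

PS ≈ 0.447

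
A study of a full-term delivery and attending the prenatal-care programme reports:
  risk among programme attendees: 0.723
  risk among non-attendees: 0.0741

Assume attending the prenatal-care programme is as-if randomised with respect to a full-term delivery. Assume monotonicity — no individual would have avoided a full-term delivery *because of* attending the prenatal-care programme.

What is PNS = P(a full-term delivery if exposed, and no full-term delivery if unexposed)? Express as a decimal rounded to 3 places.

Let p₁ = 0.723, p₀ = 0.0741.
Under exogeneity and monotonicity, PNS = p₁ − p₀.
PNS = 0.723 − 0.0741 = 0.6489

PNS ≈ 0.649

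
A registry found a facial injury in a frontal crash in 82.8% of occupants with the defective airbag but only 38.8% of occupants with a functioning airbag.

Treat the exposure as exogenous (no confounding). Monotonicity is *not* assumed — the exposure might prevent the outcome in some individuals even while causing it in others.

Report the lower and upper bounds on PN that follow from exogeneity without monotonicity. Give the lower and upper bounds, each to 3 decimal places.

p₁ = 0.828, p₀ = 0.388.
Under exogeneity alone the bounds on PN are max{0,(p₁−p₀)/p₁} ≤ PN ≤ min{1,(1−p₀)/p₁}.
  lower = (p₁ − p₀)/p₁ = 0.44 / 0.828 ≈ 0.5314
  upper = min{1, (1 − p₀)/p₁} = 0.612 / 0.828 ≈ 0.7391

0.531 ≤ PN ≤ 0.739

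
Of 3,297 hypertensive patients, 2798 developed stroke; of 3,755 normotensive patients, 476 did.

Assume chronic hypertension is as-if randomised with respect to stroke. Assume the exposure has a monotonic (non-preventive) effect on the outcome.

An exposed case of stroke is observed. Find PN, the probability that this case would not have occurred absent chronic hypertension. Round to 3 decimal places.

PN ≈ 0.851

p₁ = P(outcome | exposed) = 2798/3297 = 0.84865
p₀ = P(outcome | unexposed) = 476/3755 = 0.12676
Under exogeneity and monotonicity, PN = (p₁ − p₀) / p₁.
PN = (0.84865 − 0.12676) / 0.84865 = 0.72189 / 0.84865 ≈ 0.8506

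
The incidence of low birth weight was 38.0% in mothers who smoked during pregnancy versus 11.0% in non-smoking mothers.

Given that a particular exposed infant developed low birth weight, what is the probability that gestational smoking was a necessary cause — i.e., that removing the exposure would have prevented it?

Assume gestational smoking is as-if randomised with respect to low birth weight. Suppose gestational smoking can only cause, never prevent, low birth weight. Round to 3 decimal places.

p₁ = 0.38, p₀ = 0.11.
Under exogeneity and monotonicity, PN = (p₁ − p₀) / p₁.
PN = (0.38 − 0.11) / 0.38 = 0.27 / 0.38 ≈ 0.7105

PN ≈ 0.711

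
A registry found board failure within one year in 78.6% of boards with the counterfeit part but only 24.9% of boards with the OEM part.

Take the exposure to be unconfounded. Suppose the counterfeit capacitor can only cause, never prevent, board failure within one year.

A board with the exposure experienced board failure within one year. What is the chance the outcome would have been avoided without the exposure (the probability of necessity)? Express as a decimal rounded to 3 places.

PN ≈ 0.683

p₁ = 0.786, p₀ = 0.249.
Under exogeneity and monotonicity, PN = (p₁ − p₀) / p₁.
PN = (0.786 − 0.249) / 0.786 = 0.537 / 0.786 ≈ 0.6832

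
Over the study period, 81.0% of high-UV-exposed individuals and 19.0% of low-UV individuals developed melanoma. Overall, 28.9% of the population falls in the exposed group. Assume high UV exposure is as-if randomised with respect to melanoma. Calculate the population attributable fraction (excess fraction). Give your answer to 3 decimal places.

p₁ = 0.81, p₀ = 0.19.
Overall risk P(Y=1) = π·p₁ + (1−π)·p₀ = 0.289×0.81 + 0.711×0.19 = 0.36918.
Under exogeneity, PAF = [P(Y=1) − p₀] / P(Y=1).
PAF = (0.36918 − 0.19) / 0.36918 ≈ 0.4853

PAF ≈ 0.485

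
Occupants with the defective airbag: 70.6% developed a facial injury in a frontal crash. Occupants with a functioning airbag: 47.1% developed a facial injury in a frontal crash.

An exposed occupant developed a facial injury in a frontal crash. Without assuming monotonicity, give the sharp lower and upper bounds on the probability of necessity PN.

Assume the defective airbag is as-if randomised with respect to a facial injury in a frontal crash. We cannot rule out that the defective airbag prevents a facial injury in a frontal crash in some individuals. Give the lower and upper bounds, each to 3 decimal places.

p₁ = 0.706, p₀ = 0.471.
Under exogeneity alone the bounds on PN are max{0,(p₁−p₀)/p₁} ≤ PN ≤ min{1,(1−p₀)/p₁}.
  lower = (p₁ − p₀)/p₁ = 0.235 / 0.706 ≈ 0.3329
  upper = min{1, (1 − p₀)/p₁} = 0.529 / 0.706 ≈ 0.7493

0.333 ≤ PN ≤ 0.749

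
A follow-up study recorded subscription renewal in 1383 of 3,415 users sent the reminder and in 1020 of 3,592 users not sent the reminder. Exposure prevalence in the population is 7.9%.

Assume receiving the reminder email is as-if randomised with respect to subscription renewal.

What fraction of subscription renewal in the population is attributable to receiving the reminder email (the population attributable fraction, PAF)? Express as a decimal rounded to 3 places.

PAF ≈ 0.033

p₁ = P(outcome | exposed) = 1383/3415 = 0.40498
p₀ = P(outcome | unexposed) = 1020/3592 = 0.28396
Overall risk P(Y=1) = π·p₁ + (1−π)·p₀ = 0.079×0.40498 + 0.921×0.28396 = 0.29352.
Under exogeneity, PAF = [P(Y=1) − p₀] / P(Y=1).
PAF = (0.29352 − 0.28396) / 0.29352 ≈ 0.0326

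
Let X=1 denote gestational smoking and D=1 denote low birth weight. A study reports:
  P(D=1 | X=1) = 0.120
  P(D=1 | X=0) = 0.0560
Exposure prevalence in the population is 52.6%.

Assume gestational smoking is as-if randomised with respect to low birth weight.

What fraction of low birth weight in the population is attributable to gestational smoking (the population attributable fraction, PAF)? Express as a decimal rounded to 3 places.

Let p₁ = 0.12, p₀ = 0.056.
Overall risk P(Y=1) = π·p₁ + (1−π)·p₀ = 0.526×0.12 + 0.474×0.056 = 0.089664.
Under exogeneity, PAF = [P(Y=1) − p₀] / P(Y=1).
PAF = (0.089664 − 0.056) / 0.089664 ≈ 0.3754

PAF ≈ 0.375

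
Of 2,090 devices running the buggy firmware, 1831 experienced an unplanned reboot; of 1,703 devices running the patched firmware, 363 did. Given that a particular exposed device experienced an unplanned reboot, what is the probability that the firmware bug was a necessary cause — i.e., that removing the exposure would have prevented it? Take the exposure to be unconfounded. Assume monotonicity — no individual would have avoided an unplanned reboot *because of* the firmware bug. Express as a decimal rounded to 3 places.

PN ≈ 0.757

p₁ = P(outcome | exposed) = 1831/2090 = 0.87608
p₀ = P(outcome | unexposed) = 363/1703 = 0.21315
Under exogeneity and monotonicity, PN = (p₁ − p₀) / p₁.
PN = (0.87608 − 0.21315) / 0.87608 = 0.66292 / 0.87608 ≈ 0.7567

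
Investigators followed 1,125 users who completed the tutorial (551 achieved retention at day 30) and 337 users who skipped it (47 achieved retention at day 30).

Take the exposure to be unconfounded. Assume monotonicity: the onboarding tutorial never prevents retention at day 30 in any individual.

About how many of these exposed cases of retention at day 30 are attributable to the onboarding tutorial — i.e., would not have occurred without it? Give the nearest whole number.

about 394 cases

p₁ = P(outcome | exposed) = 551/1125 = 0.48978
p₀ = P(outcome | unexposed) = 47/337 = 0.13947
PN = (p₁ − p₀)/p₁ = (0.48978 − 0.13947) / 0.48978 ≈ 0.71525.
Attributable cases ≈ PN × (exposed cases) = 0.71525 × 551 ≈ 394.10.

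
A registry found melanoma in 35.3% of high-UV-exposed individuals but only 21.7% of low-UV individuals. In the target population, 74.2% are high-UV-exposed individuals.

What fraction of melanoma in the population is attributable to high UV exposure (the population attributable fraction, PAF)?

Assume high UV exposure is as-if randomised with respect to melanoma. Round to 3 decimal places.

PAF ≈ 0.317

p₁ = 0.353, p₀ = 0.217.
Overall risk P(Y=1) = π·p₁ + (1−π)·p₀ = 0.742×0.353 + 0.258×0.217 = 0.31791.
Under exogeneity, PAF = [P(Y=1) − p₀] / P(Y=1).
PAF = (0.31791 − 0.217) / 0.31791 ≈ 0.3174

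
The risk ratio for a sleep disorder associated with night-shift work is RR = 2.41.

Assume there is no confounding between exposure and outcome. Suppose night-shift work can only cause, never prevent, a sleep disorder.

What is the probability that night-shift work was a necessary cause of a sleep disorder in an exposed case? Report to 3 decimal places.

PN ≈ 0.585

Under exogeneity and monotonicity, PN = (RR − 1) / RR = 1 − 1/RR.
PN = (2.41 − 1) / 2.41 = 1.41 / 2.41 ≈ 0.5851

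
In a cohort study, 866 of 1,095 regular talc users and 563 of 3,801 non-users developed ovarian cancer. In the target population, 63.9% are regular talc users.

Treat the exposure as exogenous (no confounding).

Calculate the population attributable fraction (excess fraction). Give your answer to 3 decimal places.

p₁ = P(outcome | exposed) = 866/1095 = 0.79087
p₀ = P(outcome | unexposed) = 563/3801 = 0.14812
Overall risk P(Y=1) = π·p₁ + (1−π)·p₀ = 0.639×0.79087 + 0.361×0.14812 = 0.55884.
Under exogeneity, PAF = [P(Y=1) − p₀] / P(Y=1).
PAF = (0.55884 − 0.14812) / 0.55884 ≈ 0.7350

PAF ≈ 0.735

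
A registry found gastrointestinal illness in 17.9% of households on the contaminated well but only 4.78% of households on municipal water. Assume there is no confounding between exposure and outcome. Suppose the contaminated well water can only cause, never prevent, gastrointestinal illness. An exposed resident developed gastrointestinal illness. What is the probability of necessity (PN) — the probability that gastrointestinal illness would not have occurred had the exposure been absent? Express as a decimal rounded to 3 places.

PN ≈ 0.733

p₁ = 0.179, p₀ = 0.0478.
Under exogeneity and monotonicity, PN = (p₁ − p₀) / p₁.
PN = (0.179 − 0.0478) / 0.179 = 0.1312 / 0.179 ≈ 0.7330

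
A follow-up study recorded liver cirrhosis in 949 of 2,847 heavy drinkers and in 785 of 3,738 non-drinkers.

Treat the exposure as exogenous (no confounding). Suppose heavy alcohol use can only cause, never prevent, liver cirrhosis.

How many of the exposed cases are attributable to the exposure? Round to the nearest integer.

p₁ = P(outcome | exposed) = 949/2847 = 0.33333
p₀ = P(outcome | unexposed) = 785/3738 = 0.21001
PN = (p₁ − p₀)/p₁ = (0.33333 − 0.21001) / 0.33333 ≈ 0.36998.
Attributable cases ≈ PN × (exposed cases) = 0.36998 × 949 ≈ 351.11.

about 351 cases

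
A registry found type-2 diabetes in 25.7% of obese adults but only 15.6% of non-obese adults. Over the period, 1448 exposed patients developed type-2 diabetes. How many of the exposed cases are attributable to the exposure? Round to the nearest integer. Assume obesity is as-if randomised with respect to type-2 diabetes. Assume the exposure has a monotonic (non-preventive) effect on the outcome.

about 569 cases

p₁ = 0.257, p₀ = 0.156.
PN = (p₁ − p₀)/p₁ = (0.257 − 0.156) / 0.257 ≈ 0.39300.
Attributable cases ≈ PN × (exposed cases) = 0.39300 × 1448 ≈ 569.06.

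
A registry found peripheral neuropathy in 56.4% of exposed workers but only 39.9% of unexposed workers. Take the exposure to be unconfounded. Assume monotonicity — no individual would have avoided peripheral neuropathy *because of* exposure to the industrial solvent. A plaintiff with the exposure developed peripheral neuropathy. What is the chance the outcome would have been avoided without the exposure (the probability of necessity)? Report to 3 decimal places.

PN ≈ 0.293

p₁ = 0.564, p₀ = 0.399.
Under exogeneity and monotonicity, PN = (p₁ − p₀) / p₁.
PN = (0.564 − 0.399) / 0.564 = 0.165 / 0.564 ≈ 0.2926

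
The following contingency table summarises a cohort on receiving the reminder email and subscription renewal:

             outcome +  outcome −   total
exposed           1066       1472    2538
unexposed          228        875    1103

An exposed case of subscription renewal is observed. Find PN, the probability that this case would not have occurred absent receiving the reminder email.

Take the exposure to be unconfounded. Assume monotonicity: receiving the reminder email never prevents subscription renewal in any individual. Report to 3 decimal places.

p₁ = P(outcome | exposed) = 1066/2538 = 0.42002
p₀ = P(outcome | unexposed) = 228/1103 = 0.20671
Under exogeneity and monotonicity, PN = (p₁ − p₀) / p₁.
PN = (0.42002 − 0.20671) / 0.42002 = 0.21331 / 0.42002 ≈ 0.5079

PN ≈ 0.508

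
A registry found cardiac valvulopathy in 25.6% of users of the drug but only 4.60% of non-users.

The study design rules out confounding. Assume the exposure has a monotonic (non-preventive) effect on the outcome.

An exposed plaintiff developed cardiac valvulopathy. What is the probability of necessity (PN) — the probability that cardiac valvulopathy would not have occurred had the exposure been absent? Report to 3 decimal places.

p₁ = 0.256, p₀ = 0.046.
Under exogeneity and monotonicity, PN = (p₁ − p₀) / p₁.
PN = (0.256 − 0.046) / 0.256 = 0.21 / 0.256 ≈ 0.8203

PN ≈ 0.820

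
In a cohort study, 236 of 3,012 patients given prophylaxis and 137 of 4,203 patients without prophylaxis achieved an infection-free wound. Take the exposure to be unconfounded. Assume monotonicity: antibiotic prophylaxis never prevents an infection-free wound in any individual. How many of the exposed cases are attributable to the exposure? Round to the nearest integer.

p₁ = P(outcome | exposed) = 236/3012 = 0.078353
p₀ = P(outcome | unexposed) = 137/4203 = 0.032596
PN = (p₁ − p₀)/p₁ = (0.078353 − 0.032596) / 0.078353 ≈ 0.58399.
Attributable cases ≈ PN × (exposed cases) = 0.58399 × 236 ≈ 137.82.

about 138 cases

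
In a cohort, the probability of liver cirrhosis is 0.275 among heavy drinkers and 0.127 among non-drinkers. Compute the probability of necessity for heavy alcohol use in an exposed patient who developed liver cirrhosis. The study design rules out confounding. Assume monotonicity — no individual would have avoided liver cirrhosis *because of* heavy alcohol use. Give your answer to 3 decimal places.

Let p₁ = 0.275, p₀ = 0.127.
Under exogeneity and monotonicity, PN = (p₁ − p₀) / p₁.
PN = (0.275 − 0.127) / 0.275 = 0.148 / 0.275 ≈ 0.5382

PN ≈ 0.538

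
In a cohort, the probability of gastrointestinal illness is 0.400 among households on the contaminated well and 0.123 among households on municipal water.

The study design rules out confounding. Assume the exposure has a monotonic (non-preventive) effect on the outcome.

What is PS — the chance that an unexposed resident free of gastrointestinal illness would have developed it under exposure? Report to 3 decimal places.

PS ≈ 0.316

Let p₁ = 0.4, p₀ = 0.123.
Under exogeneity and monotonicity, PS = (p₁ − p₀) / (1 − p₀).
PS = (0.4 − 0.123) / (1 − 0.123) = 0.277 / 0.877 ≈ 0.3158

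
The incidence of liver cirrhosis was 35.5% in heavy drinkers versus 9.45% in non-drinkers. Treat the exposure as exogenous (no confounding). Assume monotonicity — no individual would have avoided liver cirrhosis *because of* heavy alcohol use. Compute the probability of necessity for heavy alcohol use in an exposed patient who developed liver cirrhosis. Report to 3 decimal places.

p₁ = 0.355, p₀ = 0.0945.
Under exogeneity and monotonicity, PN = (p₁ − p₀) / p₁.
PN = (0.355 − 0.0945) / 0.355 = 0.2605 / 0.355 ≈ 0.7338

PN ≈ 0.734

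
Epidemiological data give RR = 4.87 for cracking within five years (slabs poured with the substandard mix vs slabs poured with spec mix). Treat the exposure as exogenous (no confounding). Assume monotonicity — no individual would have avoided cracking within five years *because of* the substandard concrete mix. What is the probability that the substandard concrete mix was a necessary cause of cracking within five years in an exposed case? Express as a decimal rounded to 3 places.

PN ≈ 0.795

Under exogeneity and monotonicity, PN = (RR − 1) / RR = 1 − 1/RR.
PN = (4.87 − 1) / 4.87 = 3.87 / 4.87 ≈ 0.7947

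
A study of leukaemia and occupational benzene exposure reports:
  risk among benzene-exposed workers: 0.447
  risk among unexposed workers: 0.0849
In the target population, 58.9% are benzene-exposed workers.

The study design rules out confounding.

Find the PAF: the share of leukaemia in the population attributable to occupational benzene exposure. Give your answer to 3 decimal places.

Let p₁ = 0.447, p₀ = 0.0849.
Overall risk P(Y=1) = π·p₁ + (1−π)·p₀ = 0.589×0.447 + 0.411×0.0849 = 0.29818.
Under exogeneity, PAF = [P(Y=1) − p₀] / P(Y=1).
PAF = (0.29818 − 0.0849) / 0.29818 ≈ 0.7153

PAF ≈ 0.715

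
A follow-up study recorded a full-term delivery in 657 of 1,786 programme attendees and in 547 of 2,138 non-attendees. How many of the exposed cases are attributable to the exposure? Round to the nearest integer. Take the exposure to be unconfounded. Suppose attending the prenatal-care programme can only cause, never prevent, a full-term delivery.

about 200 cases

p₁ = P(outcome | exposed) = 657/1786 = 0.36786
p₀ = P(outcome | unexposed) = 547/2138 = 0.25585
PN = (p₁ − p₀)/p₁ = (0.36786 − 0.25585) / 0.36786 ≈ 0.30450.
Attributable cases ≈ PN × (exposed cases) = 0.30450 × 657 ≈ 200.06.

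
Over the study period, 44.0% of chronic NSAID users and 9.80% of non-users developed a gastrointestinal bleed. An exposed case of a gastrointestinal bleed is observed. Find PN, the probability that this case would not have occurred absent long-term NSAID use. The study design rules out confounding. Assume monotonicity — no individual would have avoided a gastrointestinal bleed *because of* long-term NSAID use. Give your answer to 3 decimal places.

p₁ = 0.44, p₀ = 0.098.
Under exogeneity and monotonicity, PN = (p₁ − p₀) / p₁.
PN = (0.44 − 0.098) / 0.44 = 0.342 / 0.44 ≈ 0.7773

PN ≈ 0.777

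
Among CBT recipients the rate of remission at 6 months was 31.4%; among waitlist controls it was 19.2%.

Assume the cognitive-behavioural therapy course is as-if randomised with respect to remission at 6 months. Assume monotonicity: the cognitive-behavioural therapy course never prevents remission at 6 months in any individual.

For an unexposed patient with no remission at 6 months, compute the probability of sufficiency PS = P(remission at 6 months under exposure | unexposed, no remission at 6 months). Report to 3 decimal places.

PS ≈ 0.151

p₁ = 0.314, p₀ = 0.192.
Under exogeneity and monotonicity, PS = (p₁ − p₀) / (1 − p₀).
PS = (0.314 − 0.192) / (1 − 0.192) = 0.122 / 0.808 ≈ 0.1510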